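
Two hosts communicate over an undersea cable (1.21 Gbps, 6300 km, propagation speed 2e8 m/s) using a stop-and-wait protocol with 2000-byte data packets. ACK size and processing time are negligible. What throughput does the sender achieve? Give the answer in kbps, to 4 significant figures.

253.9 kbps

t_tx = L/R = 16000/1210000000 = 1.32231e-05 s.
t_prop = 6300000/200000000 = 0.0315 s; RTT = 0.063 s.
Cycle = t_tx + RTT = 0.0630132 s.
Throughput = L / cycle = 16000 / 0.0630132 = 253.9 kbps.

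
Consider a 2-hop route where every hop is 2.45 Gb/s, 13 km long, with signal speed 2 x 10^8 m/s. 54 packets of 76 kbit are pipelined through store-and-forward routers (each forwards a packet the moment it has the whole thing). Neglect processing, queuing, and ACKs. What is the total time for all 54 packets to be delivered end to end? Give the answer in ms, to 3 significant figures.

1.84 ms

Per-hop transmission t_tx = L/R = 76000/2450000000 = 0.0310204 ms.
Per-hop propagation t_prop = 13000/200000000 = 0.065 ms.
Pipeline fill: first packet needs 2·t_tx to clear all hops; remaining 53 packets each add one t_tx.
Total = (2+54-1)·t_tx + 2·t_prop = 55·0.0310204 + 2·0.065 = 1.84 ms.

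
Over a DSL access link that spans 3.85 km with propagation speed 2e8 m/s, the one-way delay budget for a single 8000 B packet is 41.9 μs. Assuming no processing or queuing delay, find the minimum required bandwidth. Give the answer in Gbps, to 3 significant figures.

2.83 Gbps

L = 64000 bits.
Propagation delay = 3850 / 200000000 = 19.25 μs.
Transmission budget = 41.9 − 19.25 = 22.65 μs.
R ≥ L / t_tx = 64000 bits / 2.265e-05 s = 2.83 Gbps.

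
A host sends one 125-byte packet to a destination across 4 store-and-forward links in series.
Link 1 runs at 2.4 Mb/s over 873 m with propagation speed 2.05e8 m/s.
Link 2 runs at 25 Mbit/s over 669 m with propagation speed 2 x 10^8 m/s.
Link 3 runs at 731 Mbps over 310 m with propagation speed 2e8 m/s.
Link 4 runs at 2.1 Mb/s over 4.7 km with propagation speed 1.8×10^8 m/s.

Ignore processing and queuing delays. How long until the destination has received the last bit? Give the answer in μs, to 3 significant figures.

969 μs

L = 125 × 8 = 1000 bits.
Transmission delays (L/R per hop): 416.667, 40, 1.36799, 476.19 μs; sum = 934.225 μs.
Propagation delays (d/s per hop): 4.25854, 3.345, 1.55, 26.1111 μs; sum = 35.2646 μs.
End-to-end = 969 μs.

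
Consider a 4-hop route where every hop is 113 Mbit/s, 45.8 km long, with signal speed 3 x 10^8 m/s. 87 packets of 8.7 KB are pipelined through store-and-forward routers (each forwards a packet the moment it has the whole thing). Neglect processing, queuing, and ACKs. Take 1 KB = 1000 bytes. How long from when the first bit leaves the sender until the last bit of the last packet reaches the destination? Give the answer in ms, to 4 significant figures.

56.04 ms

Per-hop transmission t_tx = L/R = 69600/113000000 = 0.615929 ms.
Per-hop propagation t_prop = 45800/300000000 = 0.152667 ms.
Pipeline fill: first packet needs 4·t_tx to clear all hops; remaining 86 packets each add one t_tx.
Total = (4+87-1)·t_tx + 4·t_prop = 90·0.615929 + 4·0.152667 = 56.04 ms.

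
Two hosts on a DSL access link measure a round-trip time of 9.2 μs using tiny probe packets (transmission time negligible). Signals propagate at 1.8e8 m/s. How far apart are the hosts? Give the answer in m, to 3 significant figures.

One-way propagation = RTT/2 = 4.6 μs.
d = s × t = 180000000 × 4.6e-06 = 828 m.

828 m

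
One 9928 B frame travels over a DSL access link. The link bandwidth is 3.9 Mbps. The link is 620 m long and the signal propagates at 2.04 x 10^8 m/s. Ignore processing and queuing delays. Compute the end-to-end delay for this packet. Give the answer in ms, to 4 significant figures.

L = 9928 × 8 = 79424 bits.
Transmission delay = L/R = 79424 / 3900000 = 20.3651 ms.
Propagation delay = d/s = 620 m / 204000000 m/s = 0.00303922 ms.
Total = 20.37 ms.

20.37 ms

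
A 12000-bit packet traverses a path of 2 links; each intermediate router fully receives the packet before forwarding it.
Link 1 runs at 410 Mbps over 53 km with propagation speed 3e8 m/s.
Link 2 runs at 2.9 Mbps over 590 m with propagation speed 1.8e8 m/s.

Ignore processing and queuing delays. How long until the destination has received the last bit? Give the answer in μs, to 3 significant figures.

4350 μs

Transmission delays (L/R per hop): 29.2683, 4137.93 μs; sum = 4167.2 μs.
Propagation delays (d/s per hop): 176.667, 3.27778 μs; sum = 179.944 μs.
End-to-end = 4350 μs.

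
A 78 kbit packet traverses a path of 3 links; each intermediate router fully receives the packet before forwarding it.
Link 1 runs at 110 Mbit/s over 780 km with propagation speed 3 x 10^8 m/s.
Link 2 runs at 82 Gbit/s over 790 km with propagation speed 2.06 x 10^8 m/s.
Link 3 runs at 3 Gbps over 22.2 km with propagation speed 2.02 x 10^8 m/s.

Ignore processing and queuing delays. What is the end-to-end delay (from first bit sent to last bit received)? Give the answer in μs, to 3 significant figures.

L = 78000 bits.
Transmission delays (L/R per hop): 709.091, 0.95122, 26 μs; sum = 736.042 μs.
Propagation delays (d/s per hop): 2600, 3834.95, 109.901 μs; sum = 6544.85 μs.
End-to-end = 7280 μs.

7280 μs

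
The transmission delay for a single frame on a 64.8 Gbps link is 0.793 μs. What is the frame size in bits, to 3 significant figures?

51400 bits

L = R × t_tx = 64800000000 b/s × 7.93e-07 s = 51386.4 bits.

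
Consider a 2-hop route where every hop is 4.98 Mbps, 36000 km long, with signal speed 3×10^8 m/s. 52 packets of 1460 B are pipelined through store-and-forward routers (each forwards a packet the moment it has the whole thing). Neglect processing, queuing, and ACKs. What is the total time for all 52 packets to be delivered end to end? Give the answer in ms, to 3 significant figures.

Per-hop transmission t_tx = L/R = 11680/4980000 = 2.34538 ms.
Per-hop propagation t_prop = 36000000/300000000 = 120 ms.
Pipeline fill: first packet needs 2·t_tx to clear all hops; remaining 51 packets each add one t_tx.
Total = (2+52-1)·t_tx + 2·t_prop = 53·2.34538 + 2·120 = 364 ms.

364 ms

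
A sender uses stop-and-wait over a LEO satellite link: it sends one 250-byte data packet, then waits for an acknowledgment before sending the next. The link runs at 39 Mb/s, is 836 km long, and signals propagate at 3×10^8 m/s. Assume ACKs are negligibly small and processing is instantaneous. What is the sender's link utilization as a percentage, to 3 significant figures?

0.912 %

t_tx = L/R = 2000/39000000 = 5.12821e-05 s.
t_prop = 836000/300000000 = 0.00278667 s; RTT = 0.00557333 s.
Cycle = t_tx + RTT = 0.00562462 s.
Utilization = t_tx / cycle = 5.12821e-05/0.00562462 = 0.912 %.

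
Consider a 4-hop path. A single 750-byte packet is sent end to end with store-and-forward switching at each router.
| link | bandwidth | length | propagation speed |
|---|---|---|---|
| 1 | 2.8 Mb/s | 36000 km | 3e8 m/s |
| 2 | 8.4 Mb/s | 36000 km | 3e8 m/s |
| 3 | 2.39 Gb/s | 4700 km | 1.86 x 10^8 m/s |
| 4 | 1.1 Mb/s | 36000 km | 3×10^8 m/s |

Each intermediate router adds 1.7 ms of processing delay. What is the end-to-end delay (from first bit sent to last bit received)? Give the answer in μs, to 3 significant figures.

399000 μs

L = 750 × 8 = 6000 bits.
Transmission delays (L/R per hop): 2142.86, 714.286, 2.51046, 5454.55 μs; sum = 8314.2 μs.
Propagation delays (d/s per hop): 120000, 120000, 25268.8, 120000 μs; sum = 385269 μs.
Processing at 3 router(s): 3 × 1.7 ms = 5100 μs.
End-to-end = 399000 μs.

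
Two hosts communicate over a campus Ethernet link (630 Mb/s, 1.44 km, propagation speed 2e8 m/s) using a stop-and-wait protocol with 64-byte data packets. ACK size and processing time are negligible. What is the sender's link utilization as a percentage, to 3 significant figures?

t_tx = L/R = 512/630000000 = 8.12698e-07 s.
t_prop = 1440/200000000 = 7.2e-06 s; RTT = 1.44e-05 s.
Cycle = t_tx + RTT = 1.52127e-05 s.
Utilization = t_tx / cycle = 8.12698e-07/1.52127e-05 = 5.34 %.

5.34 %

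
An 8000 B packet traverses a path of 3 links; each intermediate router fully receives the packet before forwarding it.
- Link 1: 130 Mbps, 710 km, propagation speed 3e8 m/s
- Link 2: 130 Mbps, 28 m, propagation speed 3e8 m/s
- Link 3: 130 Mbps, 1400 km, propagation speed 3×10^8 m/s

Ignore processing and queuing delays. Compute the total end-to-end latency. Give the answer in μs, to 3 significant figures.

8510 μs

L = 8000 × 8 = 64000 bits.
Transmission delay per hop = L/R = 64000/130000000 = 492.308 μs; 3 hops → 1476.92 μs.
Propagation delays (d/s per hop): 2366.67, 0.0933333, 4666.67 μs; sum = 7033.43 μs.
End-to-end = 8510 μs.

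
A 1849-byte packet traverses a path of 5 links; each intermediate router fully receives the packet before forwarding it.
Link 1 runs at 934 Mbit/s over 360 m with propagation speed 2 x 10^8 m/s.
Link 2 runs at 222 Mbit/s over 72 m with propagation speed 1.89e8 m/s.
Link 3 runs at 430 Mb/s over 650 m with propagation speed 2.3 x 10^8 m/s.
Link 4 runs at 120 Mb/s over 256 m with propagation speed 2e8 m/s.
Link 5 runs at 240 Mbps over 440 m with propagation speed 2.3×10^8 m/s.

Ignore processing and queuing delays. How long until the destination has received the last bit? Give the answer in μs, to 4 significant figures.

310.0 μs

L = 1849 × 8 = 14792 bits.
Transmission delays (L/R per hop): 15.8373, 66.6306, 34.4, 123.267, 61.6333 μs; sum = 301.768 μs.
Propagation delays (d/s per hop): 1.8, 0.380952, 2.82609, 1.28, 1.91304 μs; sum = 8.20008 μs.
End-to-end = 310.0 μs.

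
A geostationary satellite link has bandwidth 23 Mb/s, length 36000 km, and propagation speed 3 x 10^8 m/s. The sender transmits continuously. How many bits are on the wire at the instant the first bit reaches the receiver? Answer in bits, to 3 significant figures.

2760000 bits

Propagation delay = 36000000 / 300000000 = 0.12 s.
BDP = R × t_prop = 23000000 × 0.12 = 2760000 bits.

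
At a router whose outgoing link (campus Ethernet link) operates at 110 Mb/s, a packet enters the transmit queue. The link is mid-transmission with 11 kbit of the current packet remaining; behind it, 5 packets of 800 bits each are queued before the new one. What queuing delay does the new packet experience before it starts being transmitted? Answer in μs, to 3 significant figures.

Each queued packet: L/R = 800/110000000 = 7.27273 μs.
5 queued → 36.3636 μs.
Plus remaining 11000 bits of current packet: 100 μs.
Queuing delay = 136 μs.

136 μs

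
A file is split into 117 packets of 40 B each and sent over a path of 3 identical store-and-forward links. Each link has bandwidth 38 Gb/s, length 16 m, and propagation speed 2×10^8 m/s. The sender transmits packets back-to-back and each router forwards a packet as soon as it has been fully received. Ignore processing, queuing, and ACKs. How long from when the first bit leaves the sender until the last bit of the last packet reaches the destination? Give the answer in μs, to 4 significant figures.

Per-hop transmission t_tx = L/R = 320/38000000000 = 0.00842105 μs.
Per-hop propagation t_prop = 16/200000000 = 0.08 μs.
Pipeline fill: first packet needs 3·t_tx to clear all hops; remaining 116 packets each add one t_tx.
Total = (3+117-1)·t_tx + 3·t_prop = 119·0.00842105 + 3·0.08 = 1.242 μs.

1.242 μs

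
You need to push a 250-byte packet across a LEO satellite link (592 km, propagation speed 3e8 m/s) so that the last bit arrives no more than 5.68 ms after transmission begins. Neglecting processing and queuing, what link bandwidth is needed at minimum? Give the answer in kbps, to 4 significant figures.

L = 2000 bits.
Propagation delay = 592000 / 300000000 = 1.97333 ms.
Transmission budget = 5.68 − 1.97333 = 3.70667 ms.
R ≥ L / t_tx = 2000 bits / 0.00370667 s = 539.6 kbps.

539.6 kbps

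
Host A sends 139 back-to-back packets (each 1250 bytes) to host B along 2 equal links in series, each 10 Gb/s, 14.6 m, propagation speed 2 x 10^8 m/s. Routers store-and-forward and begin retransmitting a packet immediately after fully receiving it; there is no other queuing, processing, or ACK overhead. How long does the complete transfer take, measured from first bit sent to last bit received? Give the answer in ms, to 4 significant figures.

0.1401 ms

Per-hop transmission t_tx = L/R = 10000/10000000000 = 0.001 ms.
Per-hop propagation t_prop = 14.6/200000000 = 7.3e-05 ms.
Pipeline fill: first packet needs 2·t_tx to clear all hops; remaining 138 packets each add one t_tx.
Total = (2+139-1)·t_tx + 2·t_prop = 140·0.001 + 2·7.3e-05 = 0.1401 ms.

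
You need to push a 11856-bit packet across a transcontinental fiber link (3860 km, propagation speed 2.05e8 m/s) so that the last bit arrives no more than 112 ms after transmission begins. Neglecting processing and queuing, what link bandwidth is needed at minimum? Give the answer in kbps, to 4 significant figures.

127.3 kbps

Propagation delay = 3860000 / 2.05e+08 = 18.8293 ms.
Transmission budget = 112 − 18.8293 = 93.1707 ms.
R ≥ L / t_tx = 11856 bits / 0.0931707 s = 127.3 kbps.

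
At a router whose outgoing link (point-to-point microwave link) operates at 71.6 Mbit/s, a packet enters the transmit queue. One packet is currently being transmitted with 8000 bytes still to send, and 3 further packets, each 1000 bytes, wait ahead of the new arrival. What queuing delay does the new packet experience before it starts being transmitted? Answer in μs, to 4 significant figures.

1229 μs

Each queued packet: L/R = 8000/71600000 = 111.732 μs.
3 queued → 335.196 μs.
Plus remaining 64000 bits of current packet: 893.855 μs.
Queuing delay = 1229 μs.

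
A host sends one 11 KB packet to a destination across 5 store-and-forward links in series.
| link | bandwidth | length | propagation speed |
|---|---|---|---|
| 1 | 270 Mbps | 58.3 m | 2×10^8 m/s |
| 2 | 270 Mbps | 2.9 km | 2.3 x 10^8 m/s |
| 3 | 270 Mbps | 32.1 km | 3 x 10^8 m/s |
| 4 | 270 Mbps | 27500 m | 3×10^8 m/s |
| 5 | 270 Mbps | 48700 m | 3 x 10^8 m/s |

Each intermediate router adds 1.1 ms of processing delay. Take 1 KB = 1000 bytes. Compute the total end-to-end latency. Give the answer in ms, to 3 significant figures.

L = 88000 bits.
Transmission delay per hop = L/R = 88000/270000000 = 0.325926 ms; 5 hops → 1.62963 ms.
Propagation delays (d/s per hop): 0.0002915, 0.0126087, 0.107, 0.0916667, 0.162333 ms; sum = 0.3739 ms.
Processing at 4 router(s): 4 × 1.1 ms = 4.4 ms.
End-to-end = 6.40 ms.

6.40 ms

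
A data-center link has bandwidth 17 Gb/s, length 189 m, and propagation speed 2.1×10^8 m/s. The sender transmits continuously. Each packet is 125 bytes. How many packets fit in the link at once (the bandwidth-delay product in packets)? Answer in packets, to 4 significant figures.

15.30 packets

Propagation delay = 189 / 210000000 = 9e-07 s.
BDP = R × t_prop = 17000000000 × 9e-07 = 15300 bits.
In packets of 1000 bits: 15.30 packets.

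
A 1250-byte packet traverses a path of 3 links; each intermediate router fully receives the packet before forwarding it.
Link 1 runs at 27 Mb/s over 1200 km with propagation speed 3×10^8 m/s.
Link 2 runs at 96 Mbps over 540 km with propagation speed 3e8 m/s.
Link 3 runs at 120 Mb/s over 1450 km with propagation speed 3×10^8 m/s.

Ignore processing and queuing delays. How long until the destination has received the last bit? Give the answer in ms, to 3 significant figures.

11.2 ms

L = 1250 × 8 = 10000 bits.
Transmission delays (L/R per hop): 0.37037, 0.104167, 0.0833333 ms; sum = 0.55787 ms.
Propagation delays (d/s per hop): 4, 1.8, 4.83333 ms; sum = 10.6333 ms.
End-to-end = 11.2 ms.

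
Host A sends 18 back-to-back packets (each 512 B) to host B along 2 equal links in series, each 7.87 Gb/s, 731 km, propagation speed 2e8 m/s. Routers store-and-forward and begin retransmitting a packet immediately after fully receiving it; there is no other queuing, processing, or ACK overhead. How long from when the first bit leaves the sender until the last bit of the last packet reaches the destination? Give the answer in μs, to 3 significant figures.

Per-hop transmission t_tx = L/R = 4096/7870000000 = 0.520457 μs.
Per-hop propagation t_prop = 731000/200000000 = 3655 μs.
Pipeline fill: first packet needs 2·t_tx to clear all hops; remaining 17 packets each add one t_tx.
Total = (2+18-1)·t_tx + 2·t_prop = 19·0.520457 + 2·3655 = 7320 μs.

7320 μs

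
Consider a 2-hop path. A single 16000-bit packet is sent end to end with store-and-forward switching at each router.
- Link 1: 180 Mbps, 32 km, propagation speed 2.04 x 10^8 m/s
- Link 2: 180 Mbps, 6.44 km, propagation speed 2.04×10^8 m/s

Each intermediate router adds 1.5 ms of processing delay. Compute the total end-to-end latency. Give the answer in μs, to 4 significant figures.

1866 μs

Transmission delay per hop = L/R = 16000/180000000 = 88.8889 μs; 2 hops → 177.778 μs.
Propagation delays (d/s per hop): 156.863, 31.5686 μs; sum = 188.431 μs.
Processing at 1 router(s): 1 × 1.5 ms = 1500 μs.
End-to-end = 1866 μs.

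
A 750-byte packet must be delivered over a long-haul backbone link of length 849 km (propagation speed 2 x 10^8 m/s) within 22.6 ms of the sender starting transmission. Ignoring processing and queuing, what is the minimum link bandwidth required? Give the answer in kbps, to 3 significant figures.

327 kbps

L = 6000 bits.
Propagation delay = 849000 / 200000000 = 4.245 ms.
Transmission budget = 22.6 − 4.245 = 18.355 ms.
R ≥ L / t_tx = 6000 bits / 0.018355 s = 327 kbps.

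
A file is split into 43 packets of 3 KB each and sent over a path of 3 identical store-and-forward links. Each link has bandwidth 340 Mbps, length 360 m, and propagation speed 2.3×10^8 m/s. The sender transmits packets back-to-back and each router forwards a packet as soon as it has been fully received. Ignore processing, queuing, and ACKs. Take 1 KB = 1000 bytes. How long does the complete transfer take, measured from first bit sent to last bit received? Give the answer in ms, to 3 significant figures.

3.18 ms

Per-hop transmission t_tx = L/R = 24000/340000000 = 0.0705882 ms.
Per-hop propagation t_prop = 360/2.3e+08 = 0.00156522 ms.
Pipeline fill: first packet needs 3·t_tx to clear all hops; remaining 42 packets each add one t_tx.
Total = (3+43-1)·t_tx + 3·t_prop = 45·0.0705882 + 3·0.00156522 = 3.18 ms.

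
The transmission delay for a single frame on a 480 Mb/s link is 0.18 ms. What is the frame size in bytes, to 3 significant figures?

L = R × t_tx = 480000000 b/s × 0.00018 s = 86400 bits.
In bytes: 86400 / 8 = 10800 bytes.

10800 bytes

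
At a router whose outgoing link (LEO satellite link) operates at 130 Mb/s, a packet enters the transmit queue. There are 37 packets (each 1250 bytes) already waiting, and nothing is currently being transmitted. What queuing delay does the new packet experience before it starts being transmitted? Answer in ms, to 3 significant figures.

2.85 ms

Each queued packet: L/R = 10000/130000000 = 0.0769231 ms.
37 queued → 2.84615 ms.
Queuing delay = 2.85 ms.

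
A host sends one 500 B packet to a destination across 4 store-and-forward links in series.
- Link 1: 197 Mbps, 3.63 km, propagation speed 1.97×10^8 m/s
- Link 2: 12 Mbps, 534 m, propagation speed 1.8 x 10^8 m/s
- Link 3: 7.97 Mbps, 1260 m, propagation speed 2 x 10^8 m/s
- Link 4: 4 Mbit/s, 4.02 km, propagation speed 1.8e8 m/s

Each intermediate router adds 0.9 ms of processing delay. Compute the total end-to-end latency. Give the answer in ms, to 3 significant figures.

L = 500 × 8 = 4000 bits.
Transmission delays (L/R per hop): 0.0203046, 0.333333, 0.501882, 1 ms; sum = 1.85552 ms.
Propagation delays (d/s per hop): 0.0184264, 0.00296667, 0.0063, 0.0223333 ms; sum = 0.0500264 ms.
Processing at 3 router(s): 3 × 0.9 ms = 2.7 ms.
End-to-end = 4.61 ms.

4.61 ms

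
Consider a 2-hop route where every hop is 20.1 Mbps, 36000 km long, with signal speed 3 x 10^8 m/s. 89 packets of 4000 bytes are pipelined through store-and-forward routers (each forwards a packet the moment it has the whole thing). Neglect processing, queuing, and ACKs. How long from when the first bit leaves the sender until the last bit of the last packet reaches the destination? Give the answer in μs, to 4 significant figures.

383300 μs

Per-hop transmission t_tx = L/R = 32000/20100000 = 1592.04 μs.
Per-hop propagation t_prop = 36000000/300000000 = 120000 μs.
Pipeline fill: first packet needs 2·t_tx to clear all hops; remaining 88 packets each add one t_tx.
Total = (2+89-1)·t_tx + 2·t_prop = 90·1592.04 + 2·120000 = 383300 μs.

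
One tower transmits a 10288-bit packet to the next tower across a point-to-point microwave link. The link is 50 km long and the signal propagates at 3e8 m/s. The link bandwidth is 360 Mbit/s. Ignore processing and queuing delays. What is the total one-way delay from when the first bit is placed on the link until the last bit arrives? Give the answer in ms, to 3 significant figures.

0.195 ms

Transmission delay = L/R = 10288 / 360000000 = 0.0285778 ms.
Propagation delay = d/s = 50000 m / 300000000 m/s = 0.166667 ms.
Total = 0.195 ms.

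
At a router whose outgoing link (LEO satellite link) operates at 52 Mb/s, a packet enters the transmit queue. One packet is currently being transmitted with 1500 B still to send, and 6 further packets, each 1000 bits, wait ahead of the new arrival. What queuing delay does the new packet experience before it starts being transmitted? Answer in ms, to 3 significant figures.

Each queued packet: L/R = 1000/52000000 = 0.0192308 ms.
6 queued → 0.115385 ms.
Plus remaining 12000 bits of current packet: 0.230769 ms.
Queuing delay = 0.346 ms.

0.346 ms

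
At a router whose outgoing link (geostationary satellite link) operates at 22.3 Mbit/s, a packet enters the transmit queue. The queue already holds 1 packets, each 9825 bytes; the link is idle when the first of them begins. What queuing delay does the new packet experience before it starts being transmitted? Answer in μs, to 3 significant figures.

3520 μs

Each queued packet: L/R = 78600/22300000 = 3524.66 μs.
1 queued → 3524.66 μs.
Queuing delay = 3520 μs.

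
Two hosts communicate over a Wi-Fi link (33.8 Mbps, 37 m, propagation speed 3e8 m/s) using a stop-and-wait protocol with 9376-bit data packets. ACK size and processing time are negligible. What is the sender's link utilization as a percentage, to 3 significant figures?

t_tx = L/R = 9376/33800000 = 0.000277396 s.
t_prop = 37/300000000 = 1.23333e-07 s; RTT = 2.46667e-07 s.
Cycle = t_tx + RTT = 0.000277643 s.
Utilization = t_tx / cycle = 0.000277396/0.000277643 = 99.9 %.

99.9 %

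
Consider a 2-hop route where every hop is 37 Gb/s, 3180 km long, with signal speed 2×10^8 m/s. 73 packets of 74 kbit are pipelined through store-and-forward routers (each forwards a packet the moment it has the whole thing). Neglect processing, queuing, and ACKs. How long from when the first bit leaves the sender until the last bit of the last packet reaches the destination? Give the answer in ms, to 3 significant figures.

31.9 ms

Per-hop transmission t_tx = L/R = 74000/37000000000 = 0.002 ms.
Per-hop propagation t_prop = 3180000/200000000 = 15.9 ms.
Pipeline fill: first packet needs 2·t_tx to clear all hops; remaining 72 packets each add one t_tx.
Total = (2+73-1)·t_tx + 2·t_prop = 74·0.002 + 2·15.9 = 31.9 ms.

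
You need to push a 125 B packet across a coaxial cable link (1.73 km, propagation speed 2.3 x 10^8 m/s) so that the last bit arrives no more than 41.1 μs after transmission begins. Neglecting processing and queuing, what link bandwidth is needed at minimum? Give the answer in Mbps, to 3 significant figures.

29.8 Mbps

L = 1000 bits.
Propagation delay = 1730 / 2.3e+08 = 7.52174 μs.
Transmission budget = 41.1 − 7.52174 = 33.5783 μs.
R ≥ L / t_tx = 1000 bits / 3.35783e-05 s = 29.8 Mbps.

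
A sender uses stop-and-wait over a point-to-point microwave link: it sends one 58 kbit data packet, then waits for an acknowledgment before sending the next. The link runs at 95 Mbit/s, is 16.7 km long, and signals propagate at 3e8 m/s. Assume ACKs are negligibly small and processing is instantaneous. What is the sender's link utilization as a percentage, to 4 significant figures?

84.58 %

t_tx = L/R = 58000/95000000 = 0.000610526 s.
t_prop = 16700/300000000 = 5.56667e-05 s; RTT = 0.000111333 s.
Cycle = t_tx + RTT = 0.00072186 s.
Utilization = t_tx / cycle = 0.000610526/0.00072186 = 84.58 %.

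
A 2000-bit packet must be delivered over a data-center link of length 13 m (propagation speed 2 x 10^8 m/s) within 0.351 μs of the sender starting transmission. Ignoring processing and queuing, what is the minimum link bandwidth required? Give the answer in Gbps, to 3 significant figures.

Propagation delay = 13 / 200000000 = 0.065 μs.
Transmission budget = 0.351 − 0.065 = 0.286 μs.
R ≥ L / t_tx = 2000 bits / 2.86e-07 s = 6.99 Gbps.

6.99 Gbps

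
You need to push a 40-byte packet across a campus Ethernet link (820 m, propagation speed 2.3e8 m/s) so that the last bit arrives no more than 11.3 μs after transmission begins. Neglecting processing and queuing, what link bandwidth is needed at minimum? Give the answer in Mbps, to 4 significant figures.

41.37 Mbps

L = 320 bits.
Propagation delay = 820 / 2.3e+08 = 3.56522 μs.
Transmission budget = 11.3 − 3.56522 = 7.73478 μs.
R ≥ L / t_tx = 320 bits / 7.73478e-06 s = 41.37 Mbps.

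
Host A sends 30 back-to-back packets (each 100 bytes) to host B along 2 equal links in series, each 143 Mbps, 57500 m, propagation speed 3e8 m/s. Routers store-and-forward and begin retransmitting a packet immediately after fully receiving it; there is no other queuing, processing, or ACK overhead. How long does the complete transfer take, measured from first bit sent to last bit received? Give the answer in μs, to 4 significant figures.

Per-hop transmission t_tx = L/R = 800/143000000 = 5.59441 μs.
Per-hop propagation t_prop = 57500/300000000 = 191.667 μs.
Pipeline fill: first packet needs 2·t_tx to clear all hops; remaining 29 packets each add one t_tx.
Total = (2+30-1)·t_tx + 2·t_prop = 31·5.59441 + 2·191.667 = 556.8 μs.

556.8 μs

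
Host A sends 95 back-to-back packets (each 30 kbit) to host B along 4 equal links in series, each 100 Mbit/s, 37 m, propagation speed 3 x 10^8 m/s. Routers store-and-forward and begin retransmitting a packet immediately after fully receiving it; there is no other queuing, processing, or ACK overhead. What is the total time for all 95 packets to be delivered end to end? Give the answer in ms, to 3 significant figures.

Per-hop transmission t_tx = L/R = 30000/100000000 = 0.3 ms.
Per-hop propagation t_prop = 37/300000000 = 0.000123333 ms.
Pipeline fill: first packet needs 4·t_tx to clear all hops; remaining 94 packets each add one t_tx.
Total = (4+95-1)·t_tx + 4·t_prop = 98·0.3 + 4·0.000123333 = 29.4 ms.

29.4 ms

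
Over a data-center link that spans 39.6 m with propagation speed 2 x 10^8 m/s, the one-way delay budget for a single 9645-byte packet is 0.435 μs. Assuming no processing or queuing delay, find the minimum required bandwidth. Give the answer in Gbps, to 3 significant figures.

326 Gbps

L = 77160 bits.
Propagation delay = 39.6 / 200000000 = 0.198 μs.
Transmission budget = 0.435 − 0.198 = 0.237 μs.
R ≥ L / t_tx = 77160 bits / 2.37e-07 s = 326 Gbps.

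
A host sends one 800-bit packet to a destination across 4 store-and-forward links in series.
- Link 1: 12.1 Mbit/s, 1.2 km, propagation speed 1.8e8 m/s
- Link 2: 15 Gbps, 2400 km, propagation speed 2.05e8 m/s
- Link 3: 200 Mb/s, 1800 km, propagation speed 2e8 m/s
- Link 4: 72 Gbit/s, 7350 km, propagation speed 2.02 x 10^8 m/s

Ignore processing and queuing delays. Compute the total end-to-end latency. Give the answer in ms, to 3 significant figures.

57.2 ms

Transmission delays (L/R per hop): 0.0661157, 5.33333e-05, 0.004, 1.11111e-05 ms; sum = 0.0701801 ms.
Propagation delays (d/s per hop): 0.00666667, 11.7073, 9, 36.3861 ms; sum = 57.1001 ms.
End-to-end = 57.2 ms.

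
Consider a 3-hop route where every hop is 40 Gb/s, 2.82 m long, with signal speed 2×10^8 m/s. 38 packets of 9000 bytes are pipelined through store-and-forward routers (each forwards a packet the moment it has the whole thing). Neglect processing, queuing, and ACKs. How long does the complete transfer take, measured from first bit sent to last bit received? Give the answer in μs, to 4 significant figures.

72.04 μs

Per-hop transmission t_tx = L/R = 72000/40000000000 = 1.8 μs.
Per-hop propagation t_prop = 2.82/200000000 = 0.0141 μs.
Pipeline fill: first packet needs 3·t_tx to clear all hops; remaining 37 packets each add one t_tx.
Total = (3+38-1)·t_tx + 3·t_prop = 40·1.8 + 3·0.0141 = 72.04 μs.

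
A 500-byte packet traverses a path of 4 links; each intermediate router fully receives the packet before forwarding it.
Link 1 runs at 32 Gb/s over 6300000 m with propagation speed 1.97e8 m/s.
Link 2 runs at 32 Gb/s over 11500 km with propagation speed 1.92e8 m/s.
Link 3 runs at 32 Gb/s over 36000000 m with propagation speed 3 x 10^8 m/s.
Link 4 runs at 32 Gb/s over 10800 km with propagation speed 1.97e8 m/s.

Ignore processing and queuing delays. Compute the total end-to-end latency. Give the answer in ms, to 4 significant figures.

L = 500 × 8 = 4000 bits.
Transmission delay per hop = L/R = 4000/32000000000 = 0.000125 ms; 4 hops → 0.0005 ms.
Propagation delays (d/s per hop): 31.9797, 59.8958, 120, 54.8223 ms; sum = 266.698 ms.
End-to-end = 266.7 ms.

266.7 ms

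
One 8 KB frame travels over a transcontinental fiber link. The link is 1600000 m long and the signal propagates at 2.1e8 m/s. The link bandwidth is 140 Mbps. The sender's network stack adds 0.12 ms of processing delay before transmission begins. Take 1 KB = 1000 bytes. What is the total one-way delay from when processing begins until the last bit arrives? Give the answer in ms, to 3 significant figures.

8.20 ms

L = 64000 bits.
Transmission delay = L/R = 64000 / 140000000 = 0.457143 ms.
Propagation delay = d/s = 1600000 m / 210000000 m/s = 7.61905 ms.
Plus processing delay 0.12 ms = 0.12 ms.
Total = 8.20 ms.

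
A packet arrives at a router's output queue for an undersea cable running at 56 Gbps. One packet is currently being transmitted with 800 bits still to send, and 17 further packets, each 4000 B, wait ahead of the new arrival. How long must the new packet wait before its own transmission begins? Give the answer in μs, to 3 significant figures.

Each queued packet: L/R = 32000/56000000000 = 0.571429 μs.
17 queued → 9.71429 μs.
Plus remaining 800 bits of current packet: 0.0142857 μs.
Queuing delay = 9.73 μs.

9.73 μs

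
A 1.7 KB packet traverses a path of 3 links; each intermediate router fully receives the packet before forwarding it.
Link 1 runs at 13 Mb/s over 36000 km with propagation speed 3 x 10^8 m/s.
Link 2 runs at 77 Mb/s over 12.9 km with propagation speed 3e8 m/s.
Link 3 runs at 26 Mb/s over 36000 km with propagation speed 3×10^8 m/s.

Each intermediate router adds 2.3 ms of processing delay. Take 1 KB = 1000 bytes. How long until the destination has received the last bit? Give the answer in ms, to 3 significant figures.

L = 13600 bits.
Transmission delays (L/R per hop): 1.04615, 0.176623, 0.523077 ms; sum = 1.74585 ms.
Propagation delays (d/s per hop): 120, 0.043, 120 ms; sum = 240.043 ms.
Processing at 2 router(s): 2 × 2.3 ms = 4.6 ms.
End-to-end = 246 ms.

246 ms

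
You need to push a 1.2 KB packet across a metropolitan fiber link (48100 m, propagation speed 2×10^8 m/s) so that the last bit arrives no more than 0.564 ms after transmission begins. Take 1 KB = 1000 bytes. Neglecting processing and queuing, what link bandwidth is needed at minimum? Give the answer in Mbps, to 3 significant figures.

29.7 Mbps

L = 9600 bits.
Propagation delay = 48100 / 200000000 = 0.2405 ms.
Transmission budget = 0.564 − 0.2405 = 0.3235 ms.
R ≥ L / t_tx = 9600 bits / 0.0003235 s = 29.7 Mbps.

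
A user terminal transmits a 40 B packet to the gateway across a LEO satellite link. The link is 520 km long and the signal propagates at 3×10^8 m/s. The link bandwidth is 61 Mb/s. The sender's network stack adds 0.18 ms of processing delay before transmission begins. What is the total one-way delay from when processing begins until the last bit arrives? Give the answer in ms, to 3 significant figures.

1.92 ms

L = 40 × 8 = 320 bits.
Transmission delay = L/R = 320 / 61000000 = 0.0052459 ms.
Propagation delay = d/s = 520000 m / 300000000 m/s = 1.73333 ms.
Plus processing delay 0.18 ms = 0.18 ms.
Total = 1.92 ms.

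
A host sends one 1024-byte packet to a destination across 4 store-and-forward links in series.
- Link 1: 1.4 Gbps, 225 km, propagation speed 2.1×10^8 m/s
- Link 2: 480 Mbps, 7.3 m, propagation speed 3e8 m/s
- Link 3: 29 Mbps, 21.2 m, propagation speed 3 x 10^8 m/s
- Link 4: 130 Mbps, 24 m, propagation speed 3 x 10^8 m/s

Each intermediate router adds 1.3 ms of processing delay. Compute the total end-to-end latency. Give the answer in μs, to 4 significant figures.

L = 1024 × 8 = 8192 bits.
Transmission delays (L/R per hop): 5.85143, 17.0667, 282.483, 63.0154 μs; sum = 368.416 μs.
Propagation delays (d/s per hop): 1071.43, 0.0243333, 0.0706667, 0.08 μs; sum = 1071.6 μs.
Processing at 3 router(s): 3 × 1.3 ms = 3900 μs.
End-to-end = 5340 μs.

5340 μs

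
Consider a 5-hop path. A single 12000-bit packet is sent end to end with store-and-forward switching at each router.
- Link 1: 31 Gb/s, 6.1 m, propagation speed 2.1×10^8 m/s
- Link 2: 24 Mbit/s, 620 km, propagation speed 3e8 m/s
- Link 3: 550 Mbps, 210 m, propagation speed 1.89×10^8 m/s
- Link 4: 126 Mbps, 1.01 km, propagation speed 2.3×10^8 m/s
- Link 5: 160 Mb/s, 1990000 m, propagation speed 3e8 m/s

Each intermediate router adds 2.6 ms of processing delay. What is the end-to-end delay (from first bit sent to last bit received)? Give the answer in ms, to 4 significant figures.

19.80 ms

Transmission delays (L/R per hop): 0.000387097, 0.5, 0.0218182, 0.0952381, 0.075 ms; sum = 0.692443 ms.
Propagation delays (d/s per hop): 2.90476e-05, 2.06667, 0.00111111, 0.0043913, 6.63333 ms; sum = 8.70553 ms.
Processing at 4 router(s): 4 × 2.6 ms = 10.4 ms.
End-to-end = 19.80 ms.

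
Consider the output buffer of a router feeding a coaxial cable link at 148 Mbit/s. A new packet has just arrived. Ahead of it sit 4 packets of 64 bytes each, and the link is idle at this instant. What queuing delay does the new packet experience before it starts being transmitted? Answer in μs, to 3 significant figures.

Each queued packet: L/R = 512/148000000 = 3.45946 μs.
4 queued → 13.8378 μs.
Queuing delay = 13.8 μs.

13.8 μs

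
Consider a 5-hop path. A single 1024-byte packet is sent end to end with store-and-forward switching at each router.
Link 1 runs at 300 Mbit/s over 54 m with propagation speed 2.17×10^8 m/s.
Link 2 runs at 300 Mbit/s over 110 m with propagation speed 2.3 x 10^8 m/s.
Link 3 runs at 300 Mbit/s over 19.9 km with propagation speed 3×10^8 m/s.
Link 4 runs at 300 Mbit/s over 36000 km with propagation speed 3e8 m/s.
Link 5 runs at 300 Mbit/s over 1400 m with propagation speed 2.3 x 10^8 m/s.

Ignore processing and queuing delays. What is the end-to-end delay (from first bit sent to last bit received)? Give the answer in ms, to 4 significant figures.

120.2 ms

L = 1024 × 8 = 8192 bits.
Transmission delay per hop = L/R = 8192/300000000 = 0.0273067 ms; 5 hops → 0.136533 ms.
Propagation delays (d/s per hop): 0.000248848, 0.000478261, 0.0663333, 120, 0.00608696 ms; sum = 120.073 ms.
End-to-end = 120.2 ms.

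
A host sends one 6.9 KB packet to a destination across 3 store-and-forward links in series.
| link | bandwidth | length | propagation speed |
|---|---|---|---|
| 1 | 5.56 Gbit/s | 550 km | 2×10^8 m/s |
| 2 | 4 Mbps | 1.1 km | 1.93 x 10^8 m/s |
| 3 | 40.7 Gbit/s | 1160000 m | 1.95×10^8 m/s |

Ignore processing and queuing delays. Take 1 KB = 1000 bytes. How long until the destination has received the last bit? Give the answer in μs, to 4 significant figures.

L = 55200 bits.
Transmission delays (L/R per hop): 9.92806, 13800, 1.35627 μs; sum = 13811.3 μs.
Propagation delays (d/s per hop): 2750, 5.69948, 5948.72 μs; sum = 8704.42 μs.
End-to-end = 22520 μs.

22520 μs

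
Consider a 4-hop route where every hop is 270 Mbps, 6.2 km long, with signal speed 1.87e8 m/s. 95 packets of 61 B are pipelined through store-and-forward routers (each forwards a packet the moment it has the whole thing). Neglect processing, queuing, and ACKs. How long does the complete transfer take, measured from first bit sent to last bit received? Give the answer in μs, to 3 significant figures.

310 μs

Per-hop transmission t_tx = L/R = 488/270000000 = 1.80741 μs.
Per-hop propagation t_prop = 6200/187000000 = 33.1551 μs.
Pipeline fill: first packet needs 4·t_tx to clear all hops; remaining 94 packets each add one t_tx.
Total = (4+95-1)·t_tx + 4·t_prop = 98·1.80741 + 4·33.1551 = 310 μs.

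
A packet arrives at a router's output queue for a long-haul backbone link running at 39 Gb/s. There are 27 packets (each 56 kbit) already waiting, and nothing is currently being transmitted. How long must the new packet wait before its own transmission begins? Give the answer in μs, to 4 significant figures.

Each queued packet: L/R = 56000/39000000000 = 1.4359 μs.
27 queued → 38.7692 μs.
Queuing delay = 38.77 μs.

38.77 μs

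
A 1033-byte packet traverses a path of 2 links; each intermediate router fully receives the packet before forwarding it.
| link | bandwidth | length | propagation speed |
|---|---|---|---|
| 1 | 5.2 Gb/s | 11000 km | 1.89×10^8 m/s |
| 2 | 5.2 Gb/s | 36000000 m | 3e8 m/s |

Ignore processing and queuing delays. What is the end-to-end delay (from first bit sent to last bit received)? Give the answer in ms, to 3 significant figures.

178 ms

L = 1033 × 8 = 8264 bits.
Transmission delay per hop = L/R = 8264/5200000000 = 0.00158923 ms; 2 hops → 0.00317846 ms.
Propagation delays (d/s per hop): 58.2011, 120 ms; sum = 178.201 ms.
End-to-end = 178 ms.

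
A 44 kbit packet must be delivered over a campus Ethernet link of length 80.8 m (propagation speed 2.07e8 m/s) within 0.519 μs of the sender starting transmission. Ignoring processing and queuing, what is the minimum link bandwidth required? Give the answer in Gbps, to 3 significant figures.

342 Gbps

Propagation delay = 80.8 / 2.07e+08 = 0.390338 μs.
Transmission budget = 0.519 − 0.390338 = 0.128662 μs.
R ≥ L / t_tx = 44000 bits / 1.28662e-07 s = 342 Gbps.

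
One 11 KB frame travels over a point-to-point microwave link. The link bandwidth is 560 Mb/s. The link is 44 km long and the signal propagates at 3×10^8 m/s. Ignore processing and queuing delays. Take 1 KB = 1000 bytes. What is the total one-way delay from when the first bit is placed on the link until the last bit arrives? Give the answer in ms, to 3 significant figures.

0.304 ms

L = 88000 bits.
Transmission delay = L/R = 88000 / 560000000 = 0.157143 ms.
Propagation delay = d/s = 44000 m / 300000000 m/s = 0.146667 ms.
Total = 0.304 ms.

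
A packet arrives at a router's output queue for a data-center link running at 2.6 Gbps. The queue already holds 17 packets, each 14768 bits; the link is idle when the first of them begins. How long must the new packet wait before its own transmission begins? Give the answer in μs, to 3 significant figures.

Each queued packet: L/R = 14768/2600000000 = 5.68 μs.
17 queued → 96.56 μs.
Queuing delay = 96.6 μs.

96.6 μs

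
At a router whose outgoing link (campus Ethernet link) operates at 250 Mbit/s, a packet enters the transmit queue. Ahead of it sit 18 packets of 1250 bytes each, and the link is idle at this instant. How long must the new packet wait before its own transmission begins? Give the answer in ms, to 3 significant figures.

0.720 ms

Each queued packet: L/R = 10000/250000000 = 0.04 ms.
18 queued → 0.72 ms.
Queuing delay = 0.720 ms.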